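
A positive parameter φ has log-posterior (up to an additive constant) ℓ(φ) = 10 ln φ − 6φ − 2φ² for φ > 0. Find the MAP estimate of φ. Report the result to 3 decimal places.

φ̂_MAP = 1.000

ℓ'(φ) = 10/φ − 6 − 4φ. Setting this to zero and multiplying by φ: 4φ² + 6φ − 10 = 0.
φ = (−6 + √(6² + 4·4·10)) / (2·4) = (−6 + √196) / 8 = (−6 + 14)/8 = 1.
ℓ''(φ) = −10/φ² − 4 < 0, confirming a maximum.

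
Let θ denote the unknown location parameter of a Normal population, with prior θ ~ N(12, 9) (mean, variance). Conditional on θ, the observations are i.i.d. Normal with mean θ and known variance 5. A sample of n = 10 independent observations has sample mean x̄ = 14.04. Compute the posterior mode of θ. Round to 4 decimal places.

θ̂_MAP = 13.9326

n = 10, x̄ = 14.04.
For a Normal prior and Normal likelihood with known variance, the posterior is Normal; its mode equals its mean, the precision-weighted average.
Prior precision 1/σ₀² = 1/9; data precision n/σ² = 10/5 = 2.
θ̂ = ((1/9)·12 + 2·14.04) / (1/9 + 2) = (2206/75)/(19/9) = 6618/475 ≈ 13.9326.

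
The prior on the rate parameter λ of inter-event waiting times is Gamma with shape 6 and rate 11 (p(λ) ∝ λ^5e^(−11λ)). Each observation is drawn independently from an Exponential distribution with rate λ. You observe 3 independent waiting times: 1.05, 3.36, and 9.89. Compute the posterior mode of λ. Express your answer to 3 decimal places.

The Exponential(rate=λ) likelihood is ∝ λ^n e^(−λΣtᵢ). Here n = 3 and Σtᵢ = 1.05 + 3.36 + 9.89 = 14.30.
Posterior ∝ λ^5e^(−11λ) · λ^3e^(−14.30λ) = λ^8e^(−25.30λ), i.e. Gamma(9, 25.30).
Mode = (a−1)/b = 8/25.30 ≈ 0.316.

λ̂_MAP = 0.316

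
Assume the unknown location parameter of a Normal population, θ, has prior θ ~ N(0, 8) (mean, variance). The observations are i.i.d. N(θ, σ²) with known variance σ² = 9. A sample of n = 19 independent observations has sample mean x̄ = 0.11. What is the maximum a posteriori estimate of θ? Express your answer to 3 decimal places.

θ̂_MAP = 0.104

n = 19, x̄ = 0.11.
For a Normal prior and Normal likelihood with known variance, the posterior is Normal; its mode equals its mean, the precision-weighted average.
Prior precision 1/σ₀² = 1/8 = 0.125; data precision n/σ² = 19/9.
θ̂ = (0.125·0 + (19/9)·0.11) / (0.125 + 19/9) = (209/900)/(161/72) = 418/4025 ≈ 0.104.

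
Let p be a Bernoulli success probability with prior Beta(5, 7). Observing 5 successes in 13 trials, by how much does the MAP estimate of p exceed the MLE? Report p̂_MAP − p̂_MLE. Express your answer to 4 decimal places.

MAP − MLE = 0.0067

Posterior is Beta(10, 15); MAP = (10−1)/(25−2) = 9/23 ≈ 0.39130.
MLE ignores the prior: p̂_MLE = k/n = 5/13 ≈ 0.38462.
Difference = 9/23 − 5/13 = 2/299 ≈ 0.0067.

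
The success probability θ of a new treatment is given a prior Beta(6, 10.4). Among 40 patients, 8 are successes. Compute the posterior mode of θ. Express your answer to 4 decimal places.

θ̂_MAP = 0.2390

Prior: Beta(6, 10.4).
Data: 8 successes in 40 trials. The binomial likelihood contributes θ^8(1−θ)^32, so the posterior is Beta(6+8, 10.4+32) = Beta(14, 42.4).
For Beta(a, b) with a, b > 1 the mode is (a−1)/(a+b−2) = 13/54.4 ≈ 0.2390.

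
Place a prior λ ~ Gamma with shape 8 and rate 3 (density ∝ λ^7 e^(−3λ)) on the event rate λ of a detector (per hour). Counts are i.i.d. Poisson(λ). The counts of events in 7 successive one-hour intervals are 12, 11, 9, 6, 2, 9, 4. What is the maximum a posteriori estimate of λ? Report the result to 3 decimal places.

λ̂_MAP = 6.000

Σxᵢ = 12+11+9+6+2+9+4 = 53, with n = 7.
Posterior ∝ λ^7e^(−3λ) · λ^53e^(−7λ) = λ^60e^(−10λ), i.e. Gamma(shape=61, rate=10).
The mode of a Gamma(a, b) with a ≥ 1 (shape–rate) is (a−1)/b = 60/10 ≈ 6.000.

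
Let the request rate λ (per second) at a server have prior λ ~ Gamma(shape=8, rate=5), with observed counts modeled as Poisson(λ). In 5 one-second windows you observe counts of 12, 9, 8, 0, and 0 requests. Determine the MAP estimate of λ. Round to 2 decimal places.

λ̂_MAP = 3.60

Σxᵢ = 12+9+8+0+0 = 29, with n = 5.
Posterior ∝ λ^7e^(−5λ) · λ^29e^(−5λ) = λ^36e^(−10λ), i.e. Gamma(shape=37, rate=10).
The mode of a Gamma(a, b) with a ≥ 1 (shape–rate) is (a−1)/b = 36/10 ≈ 3.60.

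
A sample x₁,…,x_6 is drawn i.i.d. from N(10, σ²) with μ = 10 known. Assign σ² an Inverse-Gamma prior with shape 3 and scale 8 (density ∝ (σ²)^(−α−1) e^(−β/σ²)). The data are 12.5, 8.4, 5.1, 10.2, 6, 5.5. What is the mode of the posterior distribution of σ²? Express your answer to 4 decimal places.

σ̂²_MAP = 6.0793

Sum of squared deviations about the known mean: SS = (12.5−10)² + (8.4−10)² + (5.1−10)² + (10.2−10)² + (6−10)² + (5.5−10)² = 69.11.
The Normal likelihood contributes (σ²)^(−n/2) exp(−SS/(2σ²)), so the posterior is Inverse-Gamma(α + n/2, β + SS/2) = Inverse-Gamma(6, 42.555).
The mode of Inverse-Gamma(a, b) is b/(a+1) = 42.555/7 ≈ 6.0793.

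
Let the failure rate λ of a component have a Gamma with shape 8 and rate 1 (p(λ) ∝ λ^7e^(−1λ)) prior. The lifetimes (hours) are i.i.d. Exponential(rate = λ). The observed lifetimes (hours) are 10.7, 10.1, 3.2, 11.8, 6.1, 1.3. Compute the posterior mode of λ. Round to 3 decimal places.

λ̂_MAP = 0.294

The Exponential(rate=λ) likelihood is ∝ λ^n e^(−λΣtᵢ). Here n = 6 and Σtᵢ = 10.7 + 10.1 + 3.2 + 11.8 + 6.1 + 1.3 = 43.2.
Posterior ∝ λ^7e^(−1λ) · λ^6e^(−43.2λ) = λ^13e^(−44.2λ), i.e. Gamma(14, 44.2).
Mode = (a−1)/b = 13/44.2 ≈ 0.294.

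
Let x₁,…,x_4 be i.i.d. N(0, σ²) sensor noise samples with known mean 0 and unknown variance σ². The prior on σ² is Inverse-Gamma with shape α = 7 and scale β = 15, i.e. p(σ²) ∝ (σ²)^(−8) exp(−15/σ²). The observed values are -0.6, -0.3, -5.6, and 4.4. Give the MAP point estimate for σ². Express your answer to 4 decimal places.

Sum of squared deviations about the known mean: SS = (-0.6−0)² + (-0.3−0)² + (-5.6−0)² + (4.4−0)² = 51.17.
The Normal likelihood contributes (σ²)^(−n/2) exp(−SS/(2σ²)), so the posterior is Inverse-Gamma(α + n/2, β + SS/2) = Inverse-Gamma(9, 40.585).
The mode of Inverse-Gamma(a, b) is b/(a+1) = 40.585/10 ≈ 4.0585.

σ̂²_MAP = 4.0585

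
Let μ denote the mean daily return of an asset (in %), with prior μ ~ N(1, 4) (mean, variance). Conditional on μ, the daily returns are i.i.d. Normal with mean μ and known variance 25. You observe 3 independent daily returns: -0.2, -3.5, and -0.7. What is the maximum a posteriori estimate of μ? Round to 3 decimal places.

μ̂_MAP = 0.200

n = 3; x̄ = ((-0.2) + (-3.5) + (-0.7))/3 = -4.4/3 = -22/15 ≈ -1.4667.
For a Normal prior and Normal likelihood with known variance, the posterior is Normal; its mode equals its mean, the precision-weighted average.
Prior precision 1/σ₀² = 1/4 = 0.25; data precision n/σ² = 3/25 = 0.12.
μ̂ = (0.25·1 + 0.12·(-22/15)) / (0.25 + 0.12) = 0.074/0.37 = 0.200.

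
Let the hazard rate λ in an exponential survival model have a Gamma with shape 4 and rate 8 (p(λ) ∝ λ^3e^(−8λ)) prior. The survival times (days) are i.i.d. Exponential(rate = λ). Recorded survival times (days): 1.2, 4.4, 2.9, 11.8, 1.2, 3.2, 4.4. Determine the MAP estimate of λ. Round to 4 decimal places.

The Exponential(rate=λ) likelihood is ∝ λ^n e^(−λΣtᵢ). Here n = 7 and Σtᵢ = 1.2 + 4.4 + 2.9 + 11.8 + 1.2 + 3.2 + 4.4 = 29.1.
Posterior ∝ λ^3e^(−8λ) · λ^7e^(−29.1λ) = λ^10e^(−37.1λ), i.e. Gamma(11, 37.1).
Mode = (a−1)/b = 10/37.1 ≈ 0.2695.

λ̂_MAP = 0.2695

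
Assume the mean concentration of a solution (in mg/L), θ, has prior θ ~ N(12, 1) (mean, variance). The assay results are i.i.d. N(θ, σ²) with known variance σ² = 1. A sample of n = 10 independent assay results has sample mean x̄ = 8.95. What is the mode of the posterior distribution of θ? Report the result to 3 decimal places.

θ̂_MAP = 9.227

n = 10, x̄ = 8.95.
For a Normal prior and Normal likelihood with known variance, the posterior is Normal; its mode equals its mean, the precision-weighted average.
Prior precision 1/σ₀² = 1/1 = 1; data precision n/σ² = 10/1 = 10.
θ̂ = (1·12 + 10·8.95) / (1 + 10) = 101.5/11 = 203/22 ≈ 9.227.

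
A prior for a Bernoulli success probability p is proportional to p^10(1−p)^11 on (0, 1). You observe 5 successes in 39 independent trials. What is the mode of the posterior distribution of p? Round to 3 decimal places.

The prior density ∝ p^10(1−p)^11 is the kernel of Beta(11, 12).
Data: 5 successes in 39 trials. The binomial likelihood contributes p^5(1−p)^34, so the posterior is Beta(11+5, 12+34) = Beta(16, 46).
For Beta(a, b) with a, b > 1 the mode is (a−1)/(a+b−2) = 15/60 ≈ 0.250.

p̂_MAP = 0.250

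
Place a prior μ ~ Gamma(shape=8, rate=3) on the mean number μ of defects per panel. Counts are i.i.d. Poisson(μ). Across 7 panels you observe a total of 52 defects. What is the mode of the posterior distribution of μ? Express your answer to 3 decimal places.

μ̂_MAP = 5.900

Σxᵢ = 52, n = 7.
Posterior ∝ μ^7e^(−3μ) · μ^52e^(−7μ) = μ^59e^(−10μ), i.e. Gamma(shape=60, rate=10).
The mode of a Gamma(a, b) with a ≥ 1 (shape–rate) is (a−1)/b = 59/10 ≈ 5.900.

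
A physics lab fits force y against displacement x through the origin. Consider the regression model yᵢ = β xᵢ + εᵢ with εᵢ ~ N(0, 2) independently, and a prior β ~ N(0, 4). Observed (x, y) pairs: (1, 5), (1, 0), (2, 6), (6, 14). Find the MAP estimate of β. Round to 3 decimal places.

β̂_MAP = 2.376

log p(β | y) = −Σ(yᵢ − βxᵢ)²/(2·2) − β²/(2·4) + const.
Setting the derivative to zero: Σxᵢ(yᵢ − βxᵢ)/2 − β/4 = 0, so β = Σxᵢyᵢ / (Σxᵢ² + σ²/τ²).
Σxᵢyᵢ = 1·5 + 1·0 + 2·6 + 6·14 = 101; Σxᵢ² = 42; σ²/τ² = 0.5.
β̂_MAP = 101 / (42 + 0.5) = 101/42.5 ≈ 2.376.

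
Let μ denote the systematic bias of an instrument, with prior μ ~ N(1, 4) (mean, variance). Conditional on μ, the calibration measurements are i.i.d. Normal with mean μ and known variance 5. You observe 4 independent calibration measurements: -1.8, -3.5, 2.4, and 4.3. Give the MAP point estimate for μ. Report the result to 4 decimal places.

n = 4; x̄ = ((-1.8) + (-3.5) + 2.4 + 4.3)/4 = 1.4/4 = 0.35.
For a Normal prior and Normal likelihood with known variance, the posterior is Normal; its mode equals its mean, the precision-weighted average.
Prior precision 1/σ₀² = 1/4 = 0.25; data precision n/σ² = 4/5 = 0.8.
μ̂ = (0.25·1 + 0.8·0.35) / (0.25 + 0.8) = 0.53/1.05 = 53/105 ≈ 0.5048.

μ̂_MAP = 0.5048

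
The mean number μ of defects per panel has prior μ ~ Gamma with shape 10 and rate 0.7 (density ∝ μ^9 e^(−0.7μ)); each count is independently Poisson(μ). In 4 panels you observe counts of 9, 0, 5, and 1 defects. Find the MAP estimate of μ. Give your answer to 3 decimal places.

μ̂_MAP = 5.106

Σxᵢ = 9+0+5+1 = 15, with n = 4.
Posterior ∝ μ^9e^(−0.7μ) · μ^15e^(−4μ) = μ^24e^(−4.7μ), i.e. Gamma(shape=25, rate=4.7).
The mode of a Gamma(a, b) with a ≥ 1 (shape–rate) is (a−1)/b = 24/4.7 ≈ 5.106.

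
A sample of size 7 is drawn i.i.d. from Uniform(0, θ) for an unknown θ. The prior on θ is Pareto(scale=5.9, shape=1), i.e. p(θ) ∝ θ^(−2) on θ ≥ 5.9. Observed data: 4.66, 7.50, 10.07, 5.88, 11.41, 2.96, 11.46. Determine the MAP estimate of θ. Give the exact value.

The Uniform(0, θ) likelihood is θ^(−n) for θ ≥ max(xᵢ), zero otherwise. Here max(xᵢ) = 11.46.
Posterior ∝ θ^(−2) · θ^(−7) = θ^(−9) on θ ≥ max(5.9, 11.46) = 11.46.
This density is strictly decreasing in θ, so the posterior mode lies at the lower boundary of the support.

θ̂_MAP = 11.46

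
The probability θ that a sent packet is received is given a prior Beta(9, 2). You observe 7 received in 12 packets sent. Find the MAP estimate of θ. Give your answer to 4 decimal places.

θ̂_MAP = 0.7143

Prior: Beta(9, 2).
Data: 7 successes in 12 trials. The binomial likelihood contributes θ^7(1−θ)^5, so the posterior is Beta(9+7, 2+5) = Beta(16, 7).
For Beta(a, b) with a, b > 1 the mode is (a−1)/(a+b−2) = 15/21 ≈ 0.7143.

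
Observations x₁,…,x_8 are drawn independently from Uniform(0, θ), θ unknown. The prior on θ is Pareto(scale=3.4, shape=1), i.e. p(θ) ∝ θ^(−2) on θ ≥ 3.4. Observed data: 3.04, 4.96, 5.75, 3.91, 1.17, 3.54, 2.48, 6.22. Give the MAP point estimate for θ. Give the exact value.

θ̂_MAP = 6.22

The Uniform(0, θ) likelihood is θ^(−n) for θ ≥ max(xᵢ), zero otherwise. Here max(xᵢ) = 6.22.
Posterior ∝ θ^(−2) · θ^(−8) = θ^(−10) on θ ≥ max(3.4, 6.22) = 6.22.
This density is strictly decreasing in θ, so the posterior mode lies at the lower boundary of the support.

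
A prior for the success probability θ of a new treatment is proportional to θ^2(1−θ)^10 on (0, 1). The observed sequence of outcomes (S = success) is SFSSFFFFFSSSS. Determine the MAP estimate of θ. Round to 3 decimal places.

θ̂_MAP = 0.360

The prior density ∝ θ^2(1−θ)^10 is the kernel of Beta(3, 11).
Data: 7 successes in 13 trials (from the sequence). The binomial likelihood contributes θ^7(1−θ)^6, so the posterior is Beta(3+7, 11+6) = Beta(10, 17).
For Beta(a, b) with a, b > 1 the mode is (a−1)/(a+b−2) = 9/25 ≈ 0.360.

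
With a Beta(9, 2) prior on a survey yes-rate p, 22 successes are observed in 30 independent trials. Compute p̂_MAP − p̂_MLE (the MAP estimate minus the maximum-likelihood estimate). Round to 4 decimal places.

Posterior is Beta(31, 10); MAP = (31−1)/(41−2) = 30/39 ≈ 0.76923.
MLE ignores the prior: p̂_MLE = k/n = 22/30 ≈ 0.73333.
Difference = 30/39 − 22/30 = 7/195 ≈ 0.0359.

MAP − MLE = 0.0359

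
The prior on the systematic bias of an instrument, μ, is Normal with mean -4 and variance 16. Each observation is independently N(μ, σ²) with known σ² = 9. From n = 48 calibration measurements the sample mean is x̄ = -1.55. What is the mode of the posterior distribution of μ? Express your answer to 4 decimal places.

μ̂_MAP = -1.5784

n = 48, x̄ = -1.55.
For a Normal prior and Normal likelihood with known variance, the posterior is Normal; its mode equals its mean, the precision-weighted average.
Prior precision 1/σ₀² = 1/16 = 0.0625; data precision n/σ² = 48/9 = 16/3.
μ̂ = (0.0625·(-4) + (16/3)·(-1.55)) / (0.0625 + 16/3) = (-511/60)/(259/48) = -292/185 ≈ -1.5784.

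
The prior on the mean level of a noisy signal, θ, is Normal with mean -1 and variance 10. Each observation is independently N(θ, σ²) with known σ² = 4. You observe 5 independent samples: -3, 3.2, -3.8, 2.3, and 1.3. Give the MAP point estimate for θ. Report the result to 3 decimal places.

θ̂_MAP = -0.074

n = 5; x̄ = ((-3) + 3.2 + (-3.8) + 2.3 + 1.3)/5 = 0/5 = 0.
For a Normal prior and Normal likelihood with known variance, the posterior is Normal; its mode equals its mean, the precision-weighted average.
Prior precision 1/σ₀² = 1/10 = 0.1; data precision n/σ² = 5/4 = 1.25.
θ̂ = (0.1·(-1) + 1.25·0) / (0.1 + 1.25) = (-0.1)/1.35 = -2/27 ≈ -0.074.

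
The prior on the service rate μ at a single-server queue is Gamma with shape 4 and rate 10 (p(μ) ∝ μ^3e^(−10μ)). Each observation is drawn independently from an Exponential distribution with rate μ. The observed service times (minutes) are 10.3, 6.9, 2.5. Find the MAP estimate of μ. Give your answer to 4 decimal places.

μ̂_MAP = 0.2020

The Exponential(rate=μ) likelihood is ∝ μ^n e^(−μΣtᵢ). Here n = 3 and Σtᵢ = 10.3 + 6.9 + 2.5 = 19.7.
Posterior ∝ μ^3e^(−10μ) · μ^3e^(−19.7μ) = μ^6e^(−29.7μ), i.e. Gamma(7, 29.7).
Mode = (a−1)/b = 6/29.7 ≈ 0.2020.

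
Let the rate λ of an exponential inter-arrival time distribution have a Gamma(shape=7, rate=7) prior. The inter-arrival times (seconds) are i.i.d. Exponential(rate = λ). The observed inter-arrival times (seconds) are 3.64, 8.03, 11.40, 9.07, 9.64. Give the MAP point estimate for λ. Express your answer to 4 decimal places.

λ̂_MAP = 0.2255

The Exponential(rate=λ) likelihood is ∝ λ^n e^(−λΣtᵢ). Here n = 5 and Σtᵢ = 3.64 + 8.03 + 11.40 + 9.07 + 9.64 = 41.78.
Posterior ∝ λ^6e^(−7λ) · λ^5e^(−41.78λ) = λ^11e^(−48.78λ), i.e. Gamma(12, 48.78).
Mode = (a−1)/b = 11/48.78 ≈ 0.2255.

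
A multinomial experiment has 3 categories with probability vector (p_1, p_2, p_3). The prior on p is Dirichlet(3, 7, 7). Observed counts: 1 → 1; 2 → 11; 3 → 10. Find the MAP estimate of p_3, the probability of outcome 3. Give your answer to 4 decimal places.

MAP estimate: 0.4444

The posterior is Dirichlet(αᵢ + nᵢ) = Dirichlet(4, 18, 17).
For a Dirichlet(a₁,…,a_K) with all aᵢ > 1, the mode has j-th component (aⱼ − 1)/(Σaᵢ − K).
Here Σaᵢ = 39 and K = 3, so p_3 = (17 − 1)/(39 − 3) = 16/36 ≈ 0.4444.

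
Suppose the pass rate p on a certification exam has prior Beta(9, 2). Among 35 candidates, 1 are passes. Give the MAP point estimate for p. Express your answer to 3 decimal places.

p̂_MAP = 0.205

Prior: Beta(9, 2).
Data: 1 success in 35 trials. The binomial likelihood contributes p(1−p)^34, so the posterior is Beta(9+1, 2+34) = Beta(10, 36).
For Beta(a, b) with a, b > 1 the mode is (a−1)/(a+b−2) = 9/44 ≈ 0.205.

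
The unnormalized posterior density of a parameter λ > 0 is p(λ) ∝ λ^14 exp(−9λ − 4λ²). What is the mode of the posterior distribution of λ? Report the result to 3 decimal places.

ℓ'(λ) = 14/λ − 9 − 8λ. Setting this to zero and multiplying by λ: 8λ² + 9λ − 14 = 0.
λ = (−9 + √(9² + 4·8·14)) / (2·8) = (−9 + √529) / 16 = (−9 + 23)/16 = 7/8.
ℓ''(λ) = −14/λ² − 8 < 0, confirming a maximum.

λ̂_MAP = 0.875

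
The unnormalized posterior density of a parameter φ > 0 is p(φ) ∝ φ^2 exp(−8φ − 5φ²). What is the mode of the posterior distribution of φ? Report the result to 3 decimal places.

ℓ'(φ) = 2/φ − 8 − 10φ. Setting this to zero and multiplying by φ: 10φ² + 8φ − 2 = 0.
φ = (−8 + √(8² + 4·10·2)) / (2·10) = (−8 + √144) / 20 = (−8 + 12)/20 = 1/5.
ℓ''(φ) = −2/φ² − 10 < 0, confirming a maximum.

φ̂_MAP = 0.200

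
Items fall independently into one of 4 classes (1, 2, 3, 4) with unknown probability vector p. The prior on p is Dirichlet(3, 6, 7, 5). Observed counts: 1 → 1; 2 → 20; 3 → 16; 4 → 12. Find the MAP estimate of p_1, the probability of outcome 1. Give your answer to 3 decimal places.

The posterior is Dirichlet(αᵢ + nᵢ) = Dirichlet(4, 26, 23, 17).
For a Dirichlet(a₁,…,a_K) with all aᵢ > 1, the mode has j-th component (aⱼ − 1)/(Σaᵢ − K).
Here Σaᵢ = 70 and K = 4, so p_1 = (4 − 1)/(70 − 4) = 3/66 ≈ 0.045.

MAP estimate: 0.045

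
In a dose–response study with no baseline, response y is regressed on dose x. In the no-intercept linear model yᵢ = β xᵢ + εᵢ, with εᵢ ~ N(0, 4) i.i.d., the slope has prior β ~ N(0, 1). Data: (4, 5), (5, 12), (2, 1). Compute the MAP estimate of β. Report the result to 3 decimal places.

log p(β | y) = −Σ(yᵢ − βxᵢ)²/(2·4) − β²/(2·1) + const.
Setting the derivative to zero: Σxᵢ(yᵢ − βxᵢ)/4 − β/1 = 0, so β = Σxᵢyᵢ / (Σxᵢ² + σ²/τ²).
Σxᵢyᵢ = 4·5 + 5·12 + 2·1 = 82; Σxᵢ² = 45; σ²/τ² = 4.
β̂_MAP = 82 / (45 + 4) = 82/49 ≈ 1.673.

β̂_MAP = 1.673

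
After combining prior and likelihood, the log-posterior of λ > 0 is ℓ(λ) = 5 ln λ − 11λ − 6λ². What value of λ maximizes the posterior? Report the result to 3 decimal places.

λ̂_MAP = 0.333

ℓ'(λ) = 5/λ − 11 − 12λ. Setting this to zero and multiplying by λ: 12λ² + 11λ − 5 = 0.
λ = (−11 + √(11² + 4·12·5)) / (2·12) = (−11 + √361) / 24 = (−11 + 19)/24 = 1/3.
ℓ''(λ) = −5/λ² − 12 < 0, confirming a maximum.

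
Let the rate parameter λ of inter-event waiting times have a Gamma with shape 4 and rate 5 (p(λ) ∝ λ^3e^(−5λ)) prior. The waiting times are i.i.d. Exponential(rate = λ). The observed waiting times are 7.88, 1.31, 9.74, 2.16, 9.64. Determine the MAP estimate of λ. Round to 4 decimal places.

λ̂_MAP = 0.2239

The Exponential(rate=λ) likelihood is ∝ λ^n e^(−λΣtᵢ). Here n = 5 and Σtᵢ = 7.88 + 1.31 + 9.74 + 2.16 + 9.64 = 30.73.
Posterior ∝ λ^3e^(−5λ) · λ^5e^(−30.73λ) = λ^8e^(−35.73λ), i.e. Gamma(9, 35.73).
Mode = (a−1)/b = 8/35.73 ≈ 0.2239.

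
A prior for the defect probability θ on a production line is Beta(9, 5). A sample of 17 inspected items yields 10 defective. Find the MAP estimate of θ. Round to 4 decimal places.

θ̂_MAP = 0.6207

Prior: Beta(9, 5).
Data: 10 successes in 17 trials. The binomial likelihood contributes θ^10(1−θ)^7, so the posterior is Beta(9+10, 5+7) = Beta(19, 12).
For Beta(a, b) with a, b > 1 the mode is (a−1)/(a+b−2) = 18/29 ≈ 0.6207.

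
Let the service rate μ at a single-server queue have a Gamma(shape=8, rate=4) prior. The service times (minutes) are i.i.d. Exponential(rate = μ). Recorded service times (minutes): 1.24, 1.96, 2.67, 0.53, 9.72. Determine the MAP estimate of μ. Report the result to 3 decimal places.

The Exponential(rate=μ) likelihood is ∝ μ^n e^(−μΣtᵢ). Here n = 5 and Σtᵢ = 1.24 + 1.96 + 2.67 + 0.53 + 9.72 = 16.12.
Posterior ∝ μ^7e^(−4μ) · μ^5e^(−16.12μ) = μ^12e^(−20.12μ), i.e. Gamma(13, 20.12).
Mode = (a−1)/b = 12/20.12 ≈ 0.596.

μ̂_MAP = 0.596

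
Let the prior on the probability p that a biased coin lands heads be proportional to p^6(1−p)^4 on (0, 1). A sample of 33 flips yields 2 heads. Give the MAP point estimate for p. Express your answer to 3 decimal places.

The prior density ∝ p^6(1−p)^4 is the kernel of Beta(7, 5).
Data: 2 successes in 33 trials. The binomial likelihood contributes p^2(1−p)^31, so the posterior is Beta(7+2, 5+31) = Beta(9, 36).
For Beta(a, b) with a, b > 1 the mode is (a−1)/(a+b−2) = 8/43 ≈ 0.186.

p̂_MAP = 0.186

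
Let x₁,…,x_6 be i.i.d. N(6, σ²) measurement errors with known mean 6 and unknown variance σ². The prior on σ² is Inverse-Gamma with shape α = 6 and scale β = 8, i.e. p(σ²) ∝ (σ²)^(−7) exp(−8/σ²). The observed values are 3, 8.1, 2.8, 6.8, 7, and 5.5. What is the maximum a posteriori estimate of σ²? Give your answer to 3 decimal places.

σ̂²_MAP = 2.077

Sum of squared deviations about the known mean: SS = (3−6)² + (8.1−6)² + (2.8−6)² + (6.8−6)² + (7−6)² + (5.5−6)² = 25.54.
The Normal likelihood contributes (σ²)^(−n/2) exp(−SS/(2σ²)), so the posterior is Inverse-Gamma(α + n/2, β + SS/2) = Inverse-Gamma(9, 20.77).
The mode of Inverse-Gamma(a, b) is b/(a+1) = 20.77/10 ≈ 2.077.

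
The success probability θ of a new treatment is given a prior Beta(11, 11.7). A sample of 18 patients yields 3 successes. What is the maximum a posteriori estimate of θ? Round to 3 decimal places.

θ̂_MAP = 0.336

Prior: Beta(11, 11.7).
Data: 3 successes in 18 trials. The binomial likelihood contributes θ^3(1−θ)^15, so the posterior is Beta(11+3, 11.7+15) = Beta(14, 26.7).
For Beta(a, b) with a, b > 1 the mode is (a−1)/(a+b−2) = 13/38.7 ≈ 0.336.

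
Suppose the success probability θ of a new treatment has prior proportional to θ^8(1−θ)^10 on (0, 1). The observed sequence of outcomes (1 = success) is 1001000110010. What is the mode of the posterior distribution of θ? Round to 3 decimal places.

The prior density ∝ θ^8(1−θ)^10 is the kernel of Beta(9, 11).
Data: 5 successes in 13 trials (from the sequence). The binomial likelihood contributes θ^5(1−θ)^8, so the posterior is Beta(9+5, 11+8) = Beta(14, 19).
For Beta(a, b) with a, b > 1 the mode is (a−1)/(a+b−2) = 13/31 ≈ 0.419.

θ̂_MAP = 0.419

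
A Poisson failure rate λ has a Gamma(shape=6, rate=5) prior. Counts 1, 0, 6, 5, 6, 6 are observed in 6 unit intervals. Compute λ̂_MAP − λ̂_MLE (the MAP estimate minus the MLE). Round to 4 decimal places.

Σxᵢ = 24. Posterior is Gamma(30, 11); MAP = (30−1)/11 = 29/11 ≈ 2.63636.
MLE = x̄ = 24/6 ≈ 4.00000.
Difference = 29/11 − 24/6 = -15/11 ≈ -1.3636.

MAP − MLE = -1.3636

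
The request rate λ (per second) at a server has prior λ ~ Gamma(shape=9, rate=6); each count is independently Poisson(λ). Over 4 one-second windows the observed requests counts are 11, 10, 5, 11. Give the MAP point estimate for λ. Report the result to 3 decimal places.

λ̂_MAP = 4.500

Σxᵢ = 11+10+5+11 = 37, with n = 4.
Posterior ∝ λ^8e^(−6λ) · λ^37e^(−4λ) = λ^45e^(−10λ), i.e. Gamma(shape=46, rate=10).
The mode of a Gamma(a, b) with a ≥ 1 (shape–rate) is (a−1)/b = 45/10 ≈ 4.500.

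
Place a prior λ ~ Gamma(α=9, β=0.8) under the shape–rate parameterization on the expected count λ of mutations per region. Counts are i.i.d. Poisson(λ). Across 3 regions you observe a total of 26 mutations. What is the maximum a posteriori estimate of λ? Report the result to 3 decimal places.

λ̂_MAP = 8.947

Σxᵢ = 26, n = 3.
Posterior ∝ λ^8e^(−0.8λ) · λ^26e^(−3λ) = λ^34e^(−3.8λ), i.e. Gamma(shape=35, rate=3.8).
The mode of a Gamma(a, b) with a ≥ 1 (shape–rate) is (a−1)/b = 34/3.8 ≈ 8.947.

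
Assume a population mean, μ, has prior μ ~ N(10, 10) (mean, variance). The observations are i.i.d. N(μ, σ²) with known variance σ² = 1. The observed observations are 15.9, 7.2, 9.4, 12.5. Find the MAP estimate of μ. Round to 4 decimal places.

μ̂_MAP = 11.2195

n = 4; x̄ = (15.9 + 7.2 + 9.4 + 12.5)/4 = 45/4 = 11.25.
For a Normal prior and Normal likelihood with known variance, the posterior is Normal; its mode equals its mean, the precision-weighted average.
Prior precision 1/σ₀² = 1/10 = 0.1; data precision n/σ² = 4/1 = 4.
μ̂ = (0.1·10 + 4·11.25) / (0.1 + 4) = 46/4.1 = 460/41 ≈ 11.2195.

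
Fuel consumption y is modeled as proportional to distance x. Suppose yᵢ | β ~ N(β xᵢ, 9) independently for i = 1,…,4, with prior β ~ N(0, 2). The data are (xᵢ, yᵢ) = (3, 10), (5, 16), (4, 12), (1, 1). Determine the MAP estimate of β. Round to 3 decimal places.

β̂_MAP = 2.865

log p(β | y) = −Σ(yᵢ − βxᵢ)²/(2·9) − β²/(2·2) + const.
Setting the derivative to zero: Σxᵢ(yᵢ − βxᵢ)/9 − β/2 = 0, so β = Σxᵢyᵢ / (Σxᵢ² + σ²/τ²).
Σxᵢyᵢ = 3·10 + 5·16 + 4·12 + 1·1 = 159; Σxᵢ² = 51; σ²/τ² = 4.5.
β̂_MAP = 159 / (51 + 4.5) = 159/55.5 ≈ 2.865.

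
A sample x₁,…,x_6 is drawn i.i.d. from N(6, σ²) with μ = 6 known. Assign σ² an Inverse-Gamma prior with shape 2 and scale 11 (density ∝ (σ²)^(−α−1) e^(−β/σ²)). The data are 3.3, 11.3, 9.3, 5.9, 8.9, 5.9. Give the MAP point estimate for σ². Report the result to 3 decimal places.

σ̂²_MAP = 6.392

Sum of squared deviations about the known mean: SS = (3.3−6)² + (11.3−6)² + (9.3−6)² + (5.9−6)² + (8.9−6)² + (5.9−6)² = 54.7.
The Normal likelihood contributes (σ²)^(−n/2) exp(−SS/(2σ²)), so the posterior is Inverse-Gamma(α + n/2, β + SS/2) = Inverse-Gamma(5, 38.35).
The mode of Inverse-Gamma(a, b) is b/(a+1) = 38.35/6 ≈ 6.392.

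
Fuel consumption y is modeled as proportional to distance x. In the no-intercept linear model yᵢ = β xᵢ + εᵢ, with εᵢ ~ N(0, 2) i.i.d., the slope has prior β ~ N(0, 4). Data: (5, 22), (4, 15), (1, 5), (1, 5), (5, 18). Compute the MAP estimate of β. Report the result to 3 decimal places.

log p(β | y) = −Σ(yᵢ − βxᵢ)²/(2·2) − β²/(2·4) + const.
Setting the derivative to zero: Σxᵢ(yᵢ − βxᵢ)/2 − β/4 = 0, so β = Σxᵢyᵢ / (Σxᵢ² + σ²/τ²).
Σxᵢyᵢ = 5·22 + 4·15 + 1·5 + 1·5 + 5·18 = 270; Σxᵢ² = 68; σ²/τ² = 0.5.
β̂_MAP = 270 / (68 + 0.5) = 270/68.5 ≈ 3.942.

β̂_MAP = 3.942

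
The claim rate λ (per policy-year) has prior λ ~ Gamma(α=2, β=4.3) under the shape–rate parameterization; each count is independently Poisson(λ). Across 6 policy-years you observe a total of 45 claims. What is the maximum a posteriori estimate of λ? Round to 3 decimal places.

λ̂_MAP = 4.466

Σxᵢ = 45, n = 6.
Posterior ∝ λe^(−4.3λ) · λ^45e^(−6λ) = λ^46e^(−10.3λ), i.e. Gamma(shape=47, rate=10.3).
The mode of a Gamma(a, b) with a ≥ 1 (shape–rate) is (a−1)/b = 46/10.3 ≈ 4.466.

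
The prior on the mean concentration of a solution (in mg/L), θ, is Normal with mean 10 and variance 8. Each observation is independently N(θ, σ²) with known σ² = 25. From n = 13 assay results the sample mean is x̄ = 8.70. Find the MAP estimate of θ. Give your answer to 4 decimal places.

θ̂_MAP = 8.9519

n = 13, x̄ = 8.70.
For a Normal prior and Normal likelihood with known variance, the posterior is Normal; its mode equals its mean, the precision-weighted average.
Prior precision 1/σ₀² = 1/8 = 0.125; data precision n/σ² = 13/25 = 0.52.
θ̂ = (0.125·10 + 0.52·8.7) / (0.125 + 0.52) = 5.774/0.645 = 5774/645 ≈ 8.9519.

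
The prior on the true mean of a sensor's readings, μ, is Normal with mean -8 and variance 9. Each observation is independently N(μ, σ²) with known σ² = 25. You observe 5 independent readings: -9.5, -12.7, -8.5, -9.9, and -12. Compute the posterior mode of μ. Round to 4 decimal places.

n = 5; x̄ = ((-9.5) + (-12.7) + (-8.5) + (-9.9) + (-12))/5 = -52.6/5 = -10.52.
For a Normal prior and Normal likelihood with known variance, the posterior is Normal; its mode equals its mean, the precision-weighted average.
Prior precision 1/σ₀² = 1/9; data precision n/σ² = 5/25 = 0.2.
μ̂ = ((1/9)·(-8) + 0.2·(-10.52)) / (1/9 + 0.2) = (-3367/1125)/(14/45) = -9.6200.

μ̂_MAP = -9.6200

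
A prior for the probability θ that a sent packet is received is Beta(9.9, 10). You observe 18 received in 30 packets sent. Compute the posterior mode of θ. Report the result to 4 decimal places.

θ̂_MAP = 0.5616

Prior: Beta(9.9, 10).
Data: 18 successes in 30 trials. The binomial likelihood contributes θ^18(1−θ)^12, so the posterior is Beta(9.9+18, 10+12) = Beta(27.9, 22).
For Beta(a, b) with a, b > 1 the mode is (a−1)/(a+b−2) = 26.9/47.9 ≈ 0.5616.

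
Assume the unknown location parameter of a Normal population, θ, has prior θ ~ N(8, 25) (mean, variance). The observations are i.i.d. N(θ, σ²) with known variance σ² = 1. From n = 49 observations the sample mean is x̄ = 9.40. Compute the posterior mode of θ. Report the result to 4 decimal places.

θ̂_MAP = 9.3989

n = 49, x̄ = 9.40.
For a Normal prior and Normal likelihood with known variance, the posterior is Normal; its mode equals its mean, the precision-weighted average.
Prior precision 1/σ₀² = 1/25 = 0.04; data precision n/σ² = 49/1 = 49.
θ̂ = (0.04·8 + 49·9.4) / (0.04 + 49) = 460.92/49.04 = 11523/1226 ≈ 9.3989.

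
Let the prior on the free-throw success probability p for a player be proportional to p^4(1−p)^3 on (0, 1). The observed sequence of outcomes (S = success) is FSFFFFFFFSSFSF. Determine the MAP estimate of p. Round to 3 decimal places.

p̂_MAP = 0.381

The prior density ∝ p^4(1−p)^3 is the kernel of Beta(5, 4).
Data: 4 successes in 14 trials (from the sequence). The binomial likelihood contributes p^4(1−p)^10, so the posterior is Beta(5+4, 4+10) = Beta(9, 14).
For Beta(a, b) with a, b > 1 the mode is (a−1)/(a+b−2) = 8/21 ≈ 0.381.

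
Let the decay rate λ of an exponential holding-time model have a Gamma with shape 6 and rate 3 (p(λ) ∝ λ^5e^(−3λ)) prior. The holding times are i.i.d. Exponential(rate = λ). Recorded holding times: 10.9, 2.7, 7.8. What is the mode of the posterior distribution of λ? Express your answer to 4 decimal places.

λ̂_MAP = 0.3279

The Exponential(rate=λ) likelihood is ∝ λ^n e^(−λΣtᵢ). Here n = 3 and Σtᵢ = 10.9 + 2.7 + 7.8 = 21.4.
Posterior ∝ λ^5e^(−3λ) · λ^3e^(−21.4λ) = λ^8e^(−24.4λ), i.e. Gamma(9, 24.4).
Mode = (a−1)/b = 8/24.4 ≈ 0.3279.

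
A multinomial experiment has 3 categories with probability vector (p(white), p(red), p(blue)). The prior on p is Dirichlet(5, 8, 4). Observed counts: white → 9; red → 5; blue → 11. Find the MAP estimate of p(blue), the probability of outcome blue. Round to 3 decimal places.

MAP estimate of p(blue) = 0.359

The posterior is Dirichlet(αᵢ + nᵢ) = Dirichlet(14, 13, 15).
For a Dirichlet(a₁,…,a_K) with all aᵢ > 1, the mode has j-th component (aⱼ − 1)/(Σaᵢ − K).
Here Σaᵢ = 42 and K = 3, so p(blue) = (15 − 1)/(42 − 3) = 14/39 ≈ 0.359.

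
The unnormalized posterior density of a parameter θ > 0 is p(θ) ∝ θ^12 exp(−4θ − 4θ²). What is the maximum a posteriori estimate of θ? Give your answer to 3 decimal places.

θ̂_MAP = 1.000

ℓ'(θ) = 12/θ − 4 − 8θ. Setting this to zero and multiplying by θ: 8θ² + 4θ − 12 = 0.
θ = (−4 + √(4² + 4·8·12)) / (2·8) = (−4 + √400) / 16 = (−4 + 20)/16 = 1.
ℓ''(θ) = −12/θ² − 8 < 0, confirming a maximum.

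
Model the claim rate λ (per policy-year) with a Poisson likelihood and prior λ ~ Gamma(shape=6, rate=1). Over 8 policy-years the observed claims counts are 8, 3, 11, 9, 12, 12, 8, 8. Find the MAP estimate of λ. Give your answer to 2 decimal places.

λ̂_MAP = 8.44

Σxᵢ = 8+3+11+9+12+12+8+8 = 71, with n = 8.
Posterior ∝ λ^5e^(−1λ) · λ^71e^(−8λ) = λ^76e^(−9λ), i.e. Gamma(shape=77, rate=9).
The mode of a Gamma(a, b) with a ≥ 1 (shape–rate) is (a−1)/b = 76/9 ≈ 8.44.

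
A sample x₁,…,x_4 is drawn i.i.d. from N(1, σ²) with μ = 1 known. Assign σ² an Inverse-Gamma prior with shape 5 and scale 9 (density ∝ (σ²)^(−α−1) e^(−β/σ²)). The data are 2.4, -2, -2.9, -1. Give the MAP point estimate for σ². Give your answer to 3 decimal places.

Sum of squared deviations about the known mean: SS = (2.4−1)² + (-2−1)² + (-2.9−1)² + (-1−1)² = 30.17.
The Normal likelihood contributes (σ²)^(−n/2) exp(−SS/(2σ²)), so the posterior is Inverse-Gamma(α + n/2, β + SS/2) = Inverse-Gamma(7, 24.085).
The mode of Inverse-Gamma(a, b) is b/(a+1) = 24.085/8 ≈ 3.011.

σ̂²_MAP = 3.011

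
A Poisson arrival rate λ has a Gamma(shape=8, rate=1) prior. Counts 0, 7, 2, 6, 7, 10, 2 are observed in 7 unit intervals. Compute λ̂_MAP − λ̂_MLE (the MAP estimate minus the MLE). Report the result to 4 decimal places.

MAP − MLE = 0.2679

Σxᵢ = 34. Posterior is Gamma(42, 8); MAP = (42−1)/8 = 41/8 ≈ 5.12500.
MLE = x̄ = 34/7 ≈ 4.85714.
Difference = 41/8 − 34/7 = 15/56 ≈ 0.2679.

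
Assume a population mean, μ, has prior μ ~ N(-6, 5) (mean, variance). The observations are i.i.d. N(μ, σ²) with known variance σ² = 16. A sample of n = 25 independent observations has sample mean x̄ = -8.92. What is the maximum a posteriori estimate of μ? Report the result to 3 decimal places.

μ̂_MAP = -8.589

n = 25, x̄ = -8.92.
For a Normal prior and Normal likelihood with known variance, the posterior is Normal; its mode equals its mean, the precision-weighted average.
Prior precision 1/σ₀² = 1/5 = 0.2; data precision n/σ² = 25/16 = 1.5625.
μ̂ = (0.2·(-6) + 1.5625·(-8.92)) / (0.2 + 1.5625) = (-15.1375)/1.7625 = -1211/141 ≈ -8.589.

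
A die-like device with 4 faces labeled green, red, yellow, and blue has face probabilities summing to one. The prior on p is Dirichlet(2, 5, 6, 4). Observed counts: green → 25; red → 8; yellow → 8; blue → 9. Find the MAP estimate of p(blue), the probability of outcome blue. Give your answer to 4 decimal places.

The posterior is Dirichlet(αᵢ + nᵢ) = Dirichlet(27, 13, 14, 13).
For a Dirichlet(a₁,…,a_K) with all aᵢ > 1, the mode has j-th component (aⱼ − 1)/(Σaᵢ − K).
Here Σaᵢ = 67 and K = 4, so p(blue) = (13 − 1)/(67 − 4) = 12/63 ≈ 0.1905.

MAP estimate of p(blue) = 0.1905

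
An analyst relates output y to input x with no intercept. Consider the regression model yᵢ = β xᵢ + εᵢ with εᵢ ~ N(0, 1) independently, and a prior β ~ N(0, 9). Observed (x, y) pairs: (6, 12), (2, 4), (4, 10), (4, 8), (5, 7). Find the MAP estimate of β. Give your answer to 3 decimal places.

β̂_MAP = 1.926

log p(β | y) = −Σ(yᵢ − βxᵢ)²/(2·1) − β²/(2·9) + const.
Setting the derivative to zero: Σxᵢ(yᵢ − βxᵢ)/1 − β/9 = 0, so β = Σxᵢyᵢ / (Σxᵢ² + σ²/τ²).
Σxᵢyᵢ = 6·12 + 2·4 + 4·10 + 4·8 + 5·7 = 187; Σxᵢ² = 97; σ²/τ² = 1/9.
β̂_MAP = 187 / (97 + 1/9) = 187/(874/9) = 1683/874 ≈ 1.926.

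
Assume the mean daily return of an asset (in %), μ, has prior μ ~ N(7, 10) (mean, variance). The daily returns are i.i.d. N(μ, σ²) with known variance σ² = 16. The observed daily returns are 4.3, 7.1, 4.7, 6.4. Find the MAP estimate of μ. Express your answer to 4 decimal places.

μ̂_MAP = 6.0179

n = 4; x̄ = (4.3 + 7.1 + 4.7 + 6.4)/4 = 22.5/4 = 5.625.
For a Normal prior and Normal likelihood with known variance, the posterior is Normal; its mode equals its mean, the precision-weighted average.
Prior precision 1/σ₀² = 1/10 = 0.1; data precision n/σ² = 4/16 = 0.25.
μ̂ = (0.1·7 + 0.25·5.625) / (0.1 + 0.25) = 2.10625/0.35 = 337/56 ≈ 6.0179.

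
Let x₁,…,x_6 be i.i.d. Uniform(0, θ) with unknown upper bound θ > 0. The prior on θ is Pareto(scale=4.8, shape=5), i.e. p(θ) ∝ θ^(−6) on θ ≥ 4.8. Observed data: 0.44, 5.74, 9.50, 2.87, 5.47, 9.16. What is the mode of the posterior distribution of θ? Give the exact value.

θ̂_MAP = 9.50

The Uniform(0, θ) likelihood is θ^(−n) for θ ≥ max(xᵢ), zero otherwise. Here max(xᵢ) = 9.50.
Posterior ∝ θ^(−6) · θ^(−6) = θ^(−12) on θ ≥ max(4.8, 9.50) = 9.50.
This density is strictly decreasing in θ, so the posterior mode lies at the lower boundary of the support.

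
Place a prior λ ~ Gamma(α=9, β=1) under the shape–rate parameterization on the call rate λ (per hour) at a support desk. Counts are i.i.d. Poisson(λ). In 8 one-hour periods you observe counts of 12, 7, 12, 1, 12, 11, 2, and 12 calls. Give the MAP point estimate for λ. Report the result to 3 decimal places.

Σxᵢ = 12+7+12+1+12+11+2+12 = 69, with n = 8.
Posterior ∝ λ^8e^(−1λ) · λ^69e^(−8λ) = λ^77e^(−9λ), i.e. Gamma(shape=78, rate=9).
The mode of a Gamma(a, b) with a ≥ 1 (shape–rate) is (a−1)/b = 77/9 ≈ 8.556.

λ̂_MAP = 8.556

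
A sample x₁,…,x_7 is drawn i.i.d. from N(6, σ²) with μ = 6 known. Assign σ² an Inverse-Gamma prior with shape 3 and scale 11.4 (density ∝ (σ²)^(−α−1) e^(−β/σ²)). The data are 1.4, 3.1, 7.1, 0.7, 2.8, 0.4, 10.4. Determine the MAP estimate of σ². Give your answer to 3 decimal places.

σ̂²_MAP = 9.509

Sum of squared deviations about the known mean: SS = (1.4−6)² + (3.1−6)² + (7.1−6)² + (0.7−6)² + (2.8−6)² + (0.4−6)² + (10.4−6)² = 119.83.
The Normal likelihood contributes (σ²)^(−n/2) exp(−SS/(2σ²)), so the posterior is Inverse-Gamma(α + n/2, β + SS/2) = Inverse-Gamma(6.5, 71.315).
The mode of Inverse-Gamma(a, b) is b/(a+1) = 71.315/7.5 ≈ 9.509.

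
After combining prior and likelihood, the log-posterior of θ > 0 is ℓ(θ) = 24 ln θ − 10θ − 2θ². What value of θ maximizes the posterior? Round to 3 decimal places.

ℓ'(θ) = 24/θ − 10 − 4θ. Setting this to zero and multiplying by θ: 4θ² + 10θ − 24 = 0.
θ = (−10 + √(10² + 4·4·24)) / (2·4) = (−10 + √484) / 8 = (−10 + 22)/8 = 3/2.
ℓ''(θ) = −24/θ² − 4 < 0, confirming a maximum.

θ̂_MAP = 1.500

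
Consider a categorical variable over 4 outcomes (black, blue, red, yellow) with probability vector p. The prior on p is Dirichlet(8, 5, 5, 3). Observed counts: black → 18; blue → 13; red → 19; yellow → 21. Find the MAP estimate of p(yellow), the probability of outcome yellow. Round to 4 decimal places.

MAP estimate of p(yellow) = 0.2614

The posterior is Dirichlet(αᵢ + nᵢ) = Dirichlet(26, 18, 24, 24).
For a Dirichlet(a₁,…,a_K) with all aᵢ > 1, the mode has j-th component (aⱼ − 1)/(Σaᵢ − K).
Here Σaᵢ = 92 and K = 4, so p(yellow) = (24 − 1)/(92 − 4) = 23/88 ≈ 0.2614.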